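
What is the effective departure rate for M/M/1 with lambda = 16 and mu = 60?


For a stable queue (lambda < mu), throughput = lambda = 16 per hour

16 per hour


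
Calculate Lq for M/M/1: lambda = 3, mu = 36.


rho = 3/36; Lq = rho^2/(1-rho) = 0.01

0.01


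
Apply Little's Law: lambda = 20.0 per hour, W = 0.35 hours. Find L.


L = lambda * W = 20.0 * 0.35 = 7.0

7.0


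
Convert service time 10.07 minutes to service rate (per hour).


mu = 60 / avg_service_time = 60 / 10.07 = 5.96 per hour

5.96 per hour


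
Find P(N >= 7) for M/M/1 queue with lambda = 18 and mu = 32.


P(N >= 7) = rho^7 = (18/32)^7 = 0.0178

0.0178


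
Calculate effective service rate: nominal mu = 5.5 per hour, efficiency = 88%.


Effective rate = mu * efficiency = 5.5 * 0.88 = 4.84 per hour

4.84 per hour


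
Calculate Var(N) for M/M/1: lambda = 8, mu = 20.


rho = 8/20; Var(N) = rho/(1-rho)^2 = 1.11

1.11


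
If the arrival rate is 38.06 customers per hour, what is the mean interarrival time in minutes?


Mean interarrival time = 60/lambda = 60/38.06 = 1.58 minutes

1.58 minutes


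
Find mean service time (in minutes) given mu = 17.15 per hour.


Mean service time = 60/mu = 60/17.15 = 3.5 minutes

3.5 minutes


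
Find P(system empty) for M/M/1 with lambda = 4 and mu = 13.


P0 = 1 - rho = 1 - 4/13 = 0.6923

0.6923


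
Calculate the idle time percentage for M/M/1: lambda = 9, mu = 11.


Idle fraction = (1 - rho) * 100 = (1 - 9/11) * 100 = 18.2%

18.2%


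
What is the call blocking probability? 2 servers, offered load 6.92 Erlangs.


B(N,A) = (A^N/N!) / sum(A^k/k!, k=0..N) with N=2, A=6.92 = 0.7514

0.7514


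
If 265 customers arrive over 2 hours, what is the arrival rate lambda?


lambda = total arrivals / time = 265 / 2 = 132.5 per hour

132.5 per hour


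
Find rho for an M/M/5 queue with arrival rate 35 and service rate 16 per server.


rho = lambda/(c*mu) = 35/(5*16) = 0.4375

0.4375


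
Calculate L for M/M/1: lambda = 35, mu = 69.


rho = 35/69; L = rho/(1-rho) = 1.03

1.03


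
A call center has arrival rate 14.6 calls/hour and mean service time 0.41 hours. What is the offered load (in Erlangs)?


Offered load a = lambda * E[S] = 14.6 * 0.41 = 5.99 Erlangs

5.99 Erlangs


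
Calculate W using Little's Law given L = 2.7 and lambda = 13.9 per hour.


W = L / lambda = 2.7 / 13.9 = 0.1942 hours

0.1942 hours


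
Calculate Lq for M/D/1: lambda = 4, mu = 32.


M/D/1: Lq = rho^2 / (2*(1-rho)) where rho = 4/32; Lq = 0.01

0.01


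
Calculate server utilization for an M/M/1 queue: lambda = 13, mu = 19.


rho = lambda/mu = 13/19 = 0.6842

0.6842


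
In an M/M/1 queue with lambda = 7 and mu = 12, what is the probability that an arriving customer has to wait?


P(wait) = rho = lambda/mu = 7/12 = 0.5833

0.5833


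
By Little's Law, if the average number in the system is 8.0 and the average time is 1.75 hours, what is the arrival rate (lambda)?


lambda = L / W = 8.0 / 1.75 = 4.57 per hour

4.57 per hour


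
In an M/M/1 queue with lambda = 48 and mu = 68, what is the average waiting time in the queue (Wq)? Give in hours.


rho = 48/68; Wq = rho/(mu - lambda) = 0.0353 hours

0.0353 hours


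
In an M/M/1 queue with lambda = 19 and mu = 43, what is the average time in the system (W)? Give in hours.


W = 1/(mu - lambda) = 1/(43 - 19) = 0.0417 hours

0.0417 hours


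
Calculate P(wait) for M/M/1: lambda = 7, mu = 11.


P(wait) = rho = lambda/mu = 7/11 = 0.6364

0.6364


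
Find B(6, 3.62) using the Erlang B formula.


B(N,A) = (A^N/N!) / sum(A^k/k!, k=0..N) with N=6, A=3.62 = 0.0905

0.0905


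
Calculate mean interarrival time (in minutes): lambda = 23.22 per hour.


Mean interarrival time = 60/lambda = 60/23.22 = 2.58 minutes

2.58 minutes


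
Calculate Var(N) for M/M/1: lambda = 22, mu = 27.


rho = 22/27; Var(N) = rho/(1-rho)^2 = 23.76

23.76


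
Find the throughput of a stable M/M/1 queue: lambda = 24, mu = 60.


For a stable queue (lambda < mu), throughput = lambda = 24 per hour

24 per hour


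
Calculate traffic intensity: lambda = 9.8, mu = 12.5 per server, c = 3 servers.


rho = lambda / (c * mu) = 9.8 / (3 * 12.5) = 0.2613

0.2613


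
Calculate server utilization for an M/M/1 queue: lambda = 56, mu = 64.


rho = lambda/mu = 56/64 = 0.875

0.875


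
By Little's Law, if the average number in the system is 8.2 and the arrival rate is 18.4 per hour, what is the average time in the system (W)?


W = L / lambda = 8.2 / 18.4 = 0.4457 hours

0.4457 hours


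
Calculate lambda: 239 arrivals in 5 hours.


lambda = total arrivals / time = 239 / 5 = 47.8 per hour

47.8 per hour


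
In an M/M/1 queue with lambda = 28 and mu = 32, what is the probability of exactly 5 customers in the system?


rho = 28/32; P(n) = (1-rho)*rho^n = (1-28/32)*(28/32)^5 = 0.0641

0.0641


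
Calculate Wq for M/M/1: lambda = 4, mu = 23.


rho = 4/23; Wq = rho/(mu - lambda) = 0.0092 hours

0.0092 hours


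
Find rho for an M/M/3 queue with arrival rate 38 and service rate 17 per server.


rho = lambda/(c*mu) = 38/(3*17) = 0.7451

0.7451


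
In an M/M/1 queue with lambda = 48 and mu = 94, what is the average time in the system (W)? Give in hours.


W = 1/(mu - lambda) = 1/(94 - 48) = 0.0217 hours

0.0217 hours


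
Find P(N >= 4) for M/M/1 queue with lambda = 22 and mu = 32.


P(N >= 4) = rho^4 = (22/32)^4 = 0.2234

0.2234


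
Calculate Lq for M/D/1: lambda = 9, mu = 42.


M/D/1: Lq = rho^2 / (2*(1-rho)) where rho = 9/42; Lq = 0.03

0.03


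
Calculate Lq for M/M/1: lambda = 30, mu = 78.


rho = 30/78; Lq = rho^2/(1-rho) = 0.24

0.24


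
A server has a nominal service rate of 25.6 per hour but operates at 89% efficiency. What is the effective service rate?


Effective rate = mu * efficiency = 25.6 * 0.89 = 22.78 per hour

22.78 per hour


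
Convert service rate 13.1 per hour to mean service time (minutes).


Mean service time = 60/mu = 60/13.1 = 4.58 minutes

4.58 minutes


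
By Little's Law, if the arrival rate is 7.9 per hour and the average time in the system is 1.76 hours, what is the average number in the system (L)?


L = lambda * W = 7.9 * 1.76 = 13.9

13.9


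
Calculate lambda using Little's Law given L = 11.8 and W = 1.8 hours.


lambda = L / W = 11.8 / 1.8 = 6.56 per hour

6.56 per hour


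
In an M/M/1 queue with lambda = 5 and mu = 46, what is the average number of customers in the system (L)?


rho = 5/46; L = rho/(1-rho) = 0.12

0.12


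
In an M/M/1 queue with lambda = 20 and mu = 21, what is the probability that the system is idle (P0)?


P0 = 1 - rho = 1 - 20/21 = 0.0476

0.0476


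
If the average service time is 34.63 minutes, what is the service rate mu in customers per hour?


mu = 60 / avg_service_time = 60 / 34.63 = 1.73 per hour

1.73 per hour


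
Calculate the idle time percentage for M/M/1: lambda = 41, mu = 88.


Idle fraction = (1 - rho) * 100 = (1 - 41/88) * 100 = 53.4%

53.4%


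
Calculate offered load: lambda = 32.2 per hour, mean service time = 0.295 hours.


Offered load a = lambda * E[S] = 32.2 * 0.295 = 9.5 Erlangs

9.5 Erlangs


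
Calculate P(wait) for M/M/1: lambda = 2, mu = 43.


P(wait) = rho = lambda/mu = 2/43 = 0.0465

0.0465


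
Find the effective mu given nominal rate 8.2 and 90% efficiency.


Effective rate = mu * efficiency = 8.2 * 0.9 = 7.38 per hour

7.38 per hour


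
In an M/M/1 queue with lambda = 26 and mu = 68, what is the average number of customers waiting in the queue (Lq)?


rho = 26/68; Lq = rho^2/(1-rho) = 0.24

0.24


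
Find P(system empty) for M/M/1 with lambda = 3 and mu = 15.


P0 = 1 - rho = 1 - 3/15 = 0.8

0.8


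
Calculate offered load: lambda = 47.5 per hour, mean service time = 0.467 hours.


Offered load a = lambda * E[S] = 47.5 * 0.467 = 22.18 Erlangs

22.18 Erlangs


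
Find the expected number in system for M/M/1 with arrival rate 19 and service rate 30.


rho = 19/30; L = rho/(1-rho) = 1.73

1.73


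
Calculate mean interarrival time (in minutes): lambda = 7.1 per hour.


Mean interarrival time = 60/lambda = 60/7.1 = 8.45 minutes

8.45 minutes


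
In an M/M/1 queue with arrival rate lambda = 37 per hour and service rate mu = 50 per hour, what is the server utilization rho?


rho = lambda/mu = 37/50 = 0.74

0.74


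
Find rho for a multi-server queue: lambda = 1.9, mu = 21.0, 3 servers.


rho = lambda / (c * mu) = 1.9 / (3 * 21.0) = 0.0302

0.0302


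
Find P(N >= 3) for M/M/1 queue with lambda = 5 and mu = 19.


P(N >= 3) = rho^3 = (5/19)^3 = 0.0182

0.0182


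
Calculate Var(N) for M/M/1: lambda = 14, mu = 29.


rho = 14/29; Var(N) = rho/(1-rho)^2 = 1.8

1.8


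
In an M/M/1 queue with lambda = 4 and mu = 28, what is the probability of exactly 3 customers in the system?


rho = 4/28; P(n) = (1-rho)*rho^n = (1-4/28)*(4/28)^3 = 0.0025

0.0025


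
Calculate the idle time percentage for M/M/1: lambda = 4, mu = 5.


Idle fraction = (1 - rho) * 100 = (1 - 4/5) * 100 = 20.0%

20.0%


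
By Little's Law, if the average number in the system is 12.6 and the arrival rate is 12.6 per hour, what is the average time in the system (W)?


W = L / lambda = 12.6 / 12.6 = 1.0 hours

1.0 hours


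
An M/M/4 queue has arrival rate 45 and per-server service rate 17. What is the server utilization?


rho = lambda/(c*mu) = 45/(4*17) = 0.6618

0.6618


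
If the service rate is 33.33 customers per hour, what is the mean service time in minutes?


Mean service time = 60/mu = 60/33.33 = 1.8 minutes

1.8 minutes


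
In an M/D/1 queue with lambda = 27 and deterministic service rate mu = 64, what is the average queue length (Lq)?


M/D/1: Lq = rho^2 / (2*(1-rho)) where rho = 27/64; Lq = 0.15

0.15


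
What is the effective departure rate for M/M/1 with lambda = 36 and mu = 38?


For a stable queue (lambda < mu), throughput = lambda = 36 per hour

36 per hour


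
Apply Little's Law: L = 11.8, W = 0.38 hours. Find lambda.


lambda = L / W = 11.8 / 0.38 = 31.05 per hour

31.05 per hour


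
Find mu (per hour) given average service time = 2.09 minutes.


mu = 60 / avg_service_time = 60 / 2.09 = 28.71 per hour

28.71 per hour


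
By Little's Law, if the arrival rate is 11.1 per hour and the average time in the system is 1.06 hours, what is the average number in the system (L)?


L = lambda * W = 11.1 * 1.06 = 11.77

11.77


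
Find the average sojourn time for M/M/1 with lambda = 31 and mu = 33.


W = 1/(mu - lambda) = 1/(33 - 31) = 0.5 hours

0.5 hours


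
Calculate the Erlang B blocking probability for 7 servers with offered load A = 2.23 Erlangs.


B(N,A) = (A^N/N!) / sum(A^k/k!, k=0..N) with N=7, A=2.23 = 0.0059

0.0059


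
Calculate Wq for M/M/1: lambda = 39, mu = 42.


rho = 39/42; Wq = rho/(mu - lambda) = 0.3095 hours

0.3095 hours


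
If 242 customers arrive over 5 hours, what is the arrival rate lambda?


lambda = total arrivals / time = 242 / 5 = 48.4 per hour

48.4 per hour


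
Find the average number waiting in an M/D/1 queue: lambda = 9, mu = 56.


M/D/1: Lq = rho^2 / (2*(1-rho)) where rho = 9/56; Lq = 0.02

0.02


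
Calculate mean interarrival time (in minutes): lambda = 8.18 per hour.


Mean interarrival time = 60/lambda = 60/8.18 = 7.33 minutes

7.33 minutes


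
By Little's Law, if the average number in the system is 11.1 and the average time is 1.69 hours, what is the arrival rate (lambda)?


lambda = L / W = 11.1 / 1.69 = 6.57 per hour

6.57 per hour


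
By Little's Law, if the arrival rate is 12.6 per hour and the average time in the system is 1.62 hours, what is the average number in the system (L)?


L = lambda * W = 12.6 * 1.62 = 20.41

20.41


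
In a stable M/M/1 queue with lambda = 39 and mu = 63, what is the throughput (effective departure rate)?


For a stable queue (lambda < mu), throughput = lambda = 39 per hour

39 per hour


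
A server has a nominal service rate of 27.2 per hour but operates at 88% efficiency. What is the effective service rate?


Effective rate = mu * efficiency = 27.2 * 0.88 = 23.94 per hour

23.94 per hour


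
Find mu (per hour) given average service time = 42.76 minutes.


mu = 60 / avg_service_time = 60 / 42.76 = 1.4 per hour

1.4 per hour


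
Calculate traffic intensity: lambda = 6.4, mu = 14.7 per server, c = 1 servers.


rho = lambda / (c * mu) = 6.4 / (1 * 14.7) = 0.4354

0.4354


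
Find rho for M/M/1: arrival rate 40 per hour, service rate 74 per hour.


rho = lambda/mu = 40/74 = 0.5405

0.5405


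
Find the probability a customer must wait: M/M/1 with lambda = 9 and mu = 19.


P(wait) = rho = lambda/mu = 9/19 = 0.4737

0.4737


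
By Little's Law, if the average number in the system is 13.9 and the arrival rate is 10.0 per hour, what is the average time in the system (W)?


W = L / lambda = 13.9 / 10.0 = 1.39 hours

1.39 hours


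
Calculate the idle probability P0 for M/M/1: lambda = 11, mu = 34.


P0 = 1 - rho = 1 - 11/34 = 0.6765

0.6765


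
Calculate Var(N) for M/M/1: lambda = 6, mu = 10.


rho = 6/10; Var(N) = rho/(1-rho)^2 = 3.75

3.75


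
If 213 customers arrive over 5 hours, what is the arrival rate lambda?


lambda = total arrivals / time = 213 / 5 = 42.6 per hour

42.6 per hour


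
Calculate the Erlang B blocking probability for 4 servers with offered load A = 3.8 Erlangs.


B(N,A) = (A^N/N!) / sum(A^k/k!, k=0..N) with N=4, A=3.8 = 0.291

0.291


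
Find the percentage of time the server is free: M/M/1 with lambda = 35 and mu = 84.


Idle fraction = (1 - rho) * 100 = (1 - 35/84) * 100 = 58.3%

58.3%


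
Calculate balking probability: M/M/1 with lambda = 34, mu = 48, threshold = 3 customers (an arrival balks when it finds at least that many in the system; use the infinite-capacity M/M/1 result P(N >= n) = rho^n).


P(N >= 3) = rho^3 = (34/48)^3 = 0.3554

0.3554


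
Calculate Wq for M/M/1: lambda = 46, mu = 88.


rho = 46/88; Wq = rho/(mu - lambda) = 0.0124 hours

0.0124 hours


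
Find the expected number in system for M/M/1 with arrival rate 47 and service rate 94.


rho = 47/94; L = rho/(1-rho) = 1.0

1.0


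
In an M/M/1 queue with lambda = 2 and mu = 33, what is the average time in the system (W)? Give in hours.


W = 1/(mu - lambda) = 1/(33 - 2) = 0.0323 hours

0.0323 hours


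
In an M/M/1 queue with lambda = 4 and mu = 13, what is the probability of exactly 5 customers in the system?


rho = 4/13; P(n) = (1-rho)*rho^n = (1-4/13)*(4/13)^5 = 0.0019

0.0019


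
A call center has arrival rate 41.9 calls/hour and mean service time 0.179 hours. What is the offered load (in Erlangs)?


Offered load a = lambda * E[S] = 41.9 * 0.179 = 7.5 Erlangs

7.5 Erlangs


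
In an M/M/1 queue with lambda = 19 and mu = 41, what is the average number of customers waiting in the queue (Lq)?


rho = 19/41; Lq = rho^2/(1-rho) = 0.4

0.4


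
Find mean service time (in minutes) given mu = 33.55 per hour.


Mean service time = 60/mu = 60/33.55 = 1.79 minutes

1.79 minutes


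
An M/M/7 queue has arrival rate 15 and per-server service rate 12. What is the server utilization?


rho = lambda/(c*mu) = 15/(7*12) = 0.1786

0.1786


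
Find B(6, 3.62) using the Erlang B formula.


B(N,A) = (A^N/N!) / sum(A^k/k!, k=0..N) with N=6, A=3.62 = 0.0905

0.0905


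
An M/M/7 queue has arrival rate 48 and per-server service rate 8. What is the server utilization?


rho = lambda/(c*mu) = 48/(7*8) = 0.8571

0.8571


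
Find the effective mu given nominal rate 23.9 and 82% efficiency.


Effective rate = mu * efficiency = 23.9 * 0.82 = 19.6 per hour

19.6 per hour


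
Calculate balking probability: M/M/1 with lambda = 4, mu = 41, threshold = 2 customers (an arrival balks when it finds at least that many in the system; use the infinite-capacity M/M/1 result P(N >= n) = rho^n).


P(N >= 2) = rho^2 = (4/41)^2 = 0.0095

0.0095


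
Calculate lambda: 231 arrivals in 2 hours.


lambda = total arrivals / time = 231 / 2 = 115.5 per hour

115.5 per hour


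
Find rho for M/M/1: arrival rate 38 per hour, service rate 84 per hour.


rho = lambda/mu = 38/84 = 0.4524

0.4524


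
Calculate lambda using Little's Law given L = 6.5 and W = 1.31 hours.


lambda = L / W = 6.5 / 1.31 = 4.96 per hour

4.96 per hour


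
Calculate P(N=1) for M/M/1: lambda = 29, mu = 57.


rho = 29/57; P(n) = (1-rho)*rho^n = (1-29/57)*(29/57)^1 = 0.2499

0.2499


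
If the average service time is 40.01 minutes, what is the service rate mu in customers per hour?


mu = 60 / avg_service_time = 60 / 40.01 = 1.5 per hour

1.5 per hour


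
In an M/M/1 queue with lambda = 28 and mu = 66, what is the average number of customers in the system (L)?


rho = 28/66; L = rho/(1-rho) = 0.74

0.74


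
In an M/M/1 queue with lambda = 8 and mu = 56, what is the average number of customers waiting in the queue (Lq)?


rho = 8/56; Lq = rho^2/(1-rho) = 0.02

0.02


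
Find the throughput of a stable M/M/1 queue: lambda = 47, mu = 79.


For a stable queue (lambda < mu), throughput = lambda = 47 per hour

47 per hour


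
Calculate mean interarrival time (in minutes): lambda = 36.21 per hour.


Mean interarrival time = 60/lambda = 60/36.21 = 1.66 minutes

1.66 minutes


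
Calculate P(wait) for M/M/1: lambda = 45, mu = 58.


P(wait) = rho = lambda/mu = 45/58 = 0.7759

0.7759


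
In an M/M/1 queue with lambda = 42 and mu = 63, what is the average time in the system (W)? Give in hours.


W = 1/(mu - lambda) = 1/(63 - 42) = 0.0476 hours

0.0476 hours


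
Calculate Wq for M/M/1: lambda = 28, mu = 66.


rho = 28/66; Wq = rho/(mu - lambda) = 0.0112 hours

0.0112 hours


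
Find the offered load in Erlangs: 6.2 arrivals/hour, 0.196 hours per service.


Offered load a = lambda * E[S] = 6.2 * 0.196 = 1.22 Erlangs

1.22 Erlangs


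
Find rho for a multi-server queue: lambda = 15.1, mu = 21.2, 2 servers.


rho = lambda / (c * mu) = 15.1 / (2 * 21.2) = 0.3561

0.3561


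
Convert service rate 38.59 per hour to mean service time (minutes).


Mean service time = 60/mu = 60/38.59 = 1.55 minutes

1.55 minutes


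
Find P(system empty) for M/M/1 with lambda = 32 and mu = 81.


P0 = 1 - rho = 1 - 32/81 = 0.6049

0.6049


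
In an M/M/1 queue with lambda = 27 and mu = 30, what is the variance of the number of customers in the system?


rho = 27/30; Var(N) = rho/(1-rho)^2 = 90.0

90.0


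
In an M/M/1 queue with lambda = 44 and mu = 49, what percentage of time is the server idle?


Idle fraction = (1 - rho) * 100 = (1 - 44/49) * 100 = 10.2%

10.2%


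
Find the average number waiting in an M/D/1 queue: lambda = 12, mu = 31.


M/D/1: Lq = rho^2 / (2*(1-rho)) where rho = 12/31; Lq = 0.12

0.12


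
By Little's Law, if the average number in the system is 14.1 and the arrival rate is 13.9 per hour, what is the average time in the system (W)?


W = L / lambda = 14.1 / 13.9 = 1.0144 hours

1.0144 hours


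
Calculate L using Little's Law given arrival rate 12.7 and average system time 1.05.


L = lambda * W = 12.7 * 1.05 = 13.34

13.34


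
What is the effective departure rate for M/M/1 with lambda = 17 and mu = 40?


For a stable queue (lambda < mu), throughput = lambda = 17 per hour

17 per hour


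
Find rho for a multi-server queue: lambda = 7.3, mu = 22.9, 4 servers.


rho = lambda / (c * mu) = 7.3 / (4 * 22.9) = 0.0797

0.0797


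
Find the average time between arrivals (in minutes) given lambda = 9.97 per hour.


Mean interarrival time = 60/lambda = 60/9.97 = 6.02 minutes

6.02 minutes


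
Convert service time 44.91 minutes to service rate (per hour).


mu = 60 / avg_service_time = 60 / 44.91 = 1.34 per hour

1.34 per hour


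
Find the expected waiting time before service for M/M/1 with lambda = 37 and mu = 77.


rho = 37/77; Wq = rho/(mu - lambda) = 0.012 hours

0.012 hours


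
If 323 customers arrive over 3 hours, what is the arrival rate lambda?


lambda = total arrivals / time = 323 / 3 = 107.67 per hour

107.67 per hour


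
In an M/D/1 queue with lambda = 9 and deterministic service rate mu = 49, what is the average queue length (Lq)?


M/D/1: Lq = rho^2 / (2*(1-rho)) where rho = 9/49; Lq = 0.02

0.02


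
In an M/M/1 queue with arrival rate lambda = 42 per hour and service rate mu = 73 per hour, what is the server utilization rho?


rho = lambda/mu = 42/73 = 0.5753

0.5753


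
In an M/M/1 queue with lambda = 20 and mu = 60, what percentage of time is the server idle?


Idle fraction = (1 - rho) * 100 = (1 - 20/60) * 100 = 66.7%

66.7%


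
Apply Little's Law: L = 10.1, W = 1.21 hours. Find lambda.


lambda = L / W = 10.1 / 1.21 = 8.35 per hour

8.35 per hour


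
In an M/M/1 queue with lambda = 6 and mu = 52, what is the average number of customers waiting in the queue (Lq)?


rho = 6/52; Lq = rho^2/(1-rho) = 0.02

0.02


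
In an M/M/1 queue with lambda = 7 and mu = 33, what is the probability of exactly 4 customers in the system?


rho = 7/33; P(n) = (1-rho)*rho^n = (1-7/33)*(7/33)^4 = 0.0016

0.0016


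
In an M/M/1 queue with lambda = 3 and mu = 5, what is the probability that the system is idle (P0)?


P0 = 1 - rho = 1 - 3/5 = 0.4

0.4


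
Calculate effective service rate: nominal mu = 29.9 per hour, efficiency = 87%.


Effective rate = mu * efficiency = 29.9 * 0.87 = 26.01 per hour

26.01 per hour


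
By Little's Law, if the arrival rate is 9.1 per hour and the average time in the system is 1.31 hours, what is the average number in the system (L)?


L = lambda * W = 9.1 * 1.31 = 11.92

11.92


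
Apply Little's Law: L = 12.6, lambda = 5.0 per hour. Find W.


W = L / lambda = 12.6 / 5.0 = 2.52 hours

2.52 hours


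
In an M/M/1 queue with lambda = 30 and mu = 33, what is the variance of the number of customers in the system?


rho = 30/33; Var(N) = rho/(1-rho)^2 = 110.0

110.0


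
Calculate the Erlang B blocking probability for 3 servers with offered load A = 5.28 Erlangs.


B(N,A) = (A^N/N!) / sum(A^k/k!, k=0..N) with N=3, A=5.28 = 0.5482

0.5482


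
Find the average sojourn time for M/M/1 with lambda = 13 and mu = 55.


W = 1/(mu - lambda) = 1/(55 - 13) = 0.0238 hours

0.0238 hours


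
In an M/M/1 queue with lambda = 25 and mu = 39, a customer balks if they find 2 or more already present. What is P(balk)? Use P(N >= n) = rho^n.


P(N >= 2) = rho^2 = (25/39)^2 = 0.4109

0.4109


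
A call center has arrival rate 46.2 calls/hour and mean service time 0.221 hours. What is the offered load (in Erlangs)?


Offered load a = lambda * E[S] = 46.2 * 0.221 = 10.21 Erlangs

10.21 Erlangs


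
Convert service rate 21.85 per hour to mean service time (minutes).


Mean service time = 60/mu = 60/21.85 = 2.75 minutes

2.75 minutes


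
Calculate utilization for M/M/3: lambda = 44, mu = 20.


rho = lambda/(c*mu) = 44/(3*20) = 0.7333

0.7333


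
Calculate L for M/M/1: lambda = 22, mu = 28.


rho = 22/28; L = rho/(1-rho) = 3.67

3.67


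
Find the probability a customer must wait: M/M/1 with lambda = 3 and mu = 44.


P(wait) = rho = lambda/mu = 3/44 = 0.0682

0.0682


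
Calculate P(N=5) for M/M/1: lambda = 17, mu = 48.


rho = 17/48; P(n) = (1-rho)*rho^n = (1-17/48)*(17/48)^5 = 0.0036

0.0036


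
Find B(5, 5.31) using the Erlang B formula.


B(N,A) = (A^N/N!) / sum(A^k/k!, k=0..N) with N=5, A=5.31 = 0.3095

0.3095


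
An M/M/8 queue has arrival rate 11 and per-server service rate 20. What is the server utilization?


rho = lambda/(c*mu) = 11/(8*20) = 0.0688

0.0688


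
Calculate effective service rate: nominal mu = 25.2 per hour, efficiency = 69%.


Effective rate = mu * efficiency = 25.2 * 0.69 = 17.39 per hour

17.39 per hour


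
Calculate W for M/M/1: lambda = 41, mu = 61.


W = 1/(mu - lambda) = 1/(61 - 41) = 0.05 hours

0.05 hours


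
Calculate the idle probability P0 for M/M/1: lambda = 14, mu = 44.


P0 = 1 - rho = 1 - 14/44 = 0.6818

0.6818


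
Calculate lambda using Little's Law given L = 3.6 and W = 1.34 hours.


lambda = L / W = 3.6 / 1.34 = 2.69 per hour

2.69 per hour


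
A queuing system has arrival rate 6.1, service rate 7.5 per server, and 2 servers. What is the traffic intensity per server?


rho = lambda / (c * mu) = 6.1 / (2 * 7.5) = 0.4067

0.4067


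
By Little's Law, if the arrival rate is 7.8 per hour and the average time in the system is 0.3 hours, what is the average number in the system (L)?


L = lambda * W = 7.8 * 0.3 = 2.34

2.34


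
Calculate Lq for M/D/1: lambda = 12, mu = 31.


M/D/1: Lq = rho^2 / (2*(1-rho)) where rho = 12/31; Lq = 0.12

0.12


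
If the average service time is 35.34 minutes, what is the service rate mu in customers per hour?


mu = 60 / avg_service_time = 60 / 35.34 = 1.7 per hour

1.7 per hour


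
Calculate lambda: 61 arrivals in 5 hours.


lambda = total arrivals / time = 61 / 5 = 12.2 per hour

12.2 per hour


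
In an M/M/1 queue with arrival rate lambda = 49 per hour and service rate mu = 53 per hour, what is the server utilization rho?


rho = lambda/mu = 49/53 = 0.9245

0.9245


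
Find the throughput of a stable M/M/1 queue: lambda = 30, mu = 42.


For a stable queue (lambda < mu), throughput = lambda = 30 per hour

30 per hour


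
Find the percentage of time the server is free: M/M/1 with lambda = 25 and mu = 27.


Idle fraction = (1 - rho) * 100 = (1 - 25/27) * 100 = 7.4%

7.4%


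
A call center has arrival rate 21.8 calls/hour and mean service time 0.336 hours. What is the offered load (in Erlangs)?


Offered load a = lambda * E[S] = 21.8 * 0.336 = 7.32 Erlangs

7.32 Erlangs


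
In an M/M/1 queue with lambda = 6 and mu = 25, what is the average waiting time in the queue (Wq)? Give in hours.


rho = 6/25; Wq = rho/(mu - lambda) = 0.0126 hours

0.0126 hours


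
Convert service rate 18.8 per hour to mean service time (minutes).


Mean service time = 60/mu = 60/18.8 = 3.19 minutes

3.19 minutes


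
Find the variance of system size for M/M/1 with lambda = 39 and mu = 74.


rho = 39/74; Var(N) = rho/(1-rho)^2 = 2.36

2.36


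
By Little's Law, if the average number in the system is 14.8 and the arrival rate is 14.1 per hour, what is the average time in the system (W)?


W = L / lambda = 14.8 / 14.1 = 1.0496 hours

1.0496 hours


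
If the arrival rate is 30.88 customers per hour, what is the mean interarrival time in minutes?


Mean interarrival time = 60/lambda = 60/30.88 = 1.94 minutes

1.94 minutes


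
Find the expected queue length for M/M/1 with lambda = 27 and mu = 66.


rho = 27/66; Lq = rho^2/(1-rho) = 0.28

0.28


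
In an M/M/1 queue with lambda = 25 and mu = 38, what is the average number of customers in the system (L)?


rho = 25/38; L = rho/(1-rho) = 1.92

1.92


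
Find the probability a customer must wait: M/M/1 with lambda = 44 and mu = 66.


P(wait) = rho = lambda/mu = 44/66 = 0.6667

0.6667


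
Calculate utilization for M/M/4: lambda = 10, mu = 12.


rho = lambda/(c*mu) = 10/(4*12) = 0.2083

0.2083


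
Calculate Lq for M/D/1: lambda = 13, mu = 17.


M/D/1: Lq = rho^2 / (2*(1-rho)) where rho = 13/17; Lq = 1.24

1.24


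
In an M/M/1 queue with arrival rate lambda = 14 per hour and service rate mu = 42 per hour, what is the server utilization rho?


rho = lambda/mu = 14/42 = 0.3333

0.3333


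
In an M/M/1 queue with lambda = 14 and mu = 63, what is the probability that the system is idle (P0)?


P0 = 1 - rho = 1 - 14/63 = 0.7778

0.7778


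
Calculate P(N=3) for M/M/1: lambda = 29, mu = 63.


rho = 29/63; P(n) = (1-rho)*rho^n = (1-29/63)*(29/63)^3 = 0.0526

0.0526


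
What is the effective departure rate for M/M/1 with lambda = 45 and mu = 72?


For a stable queue (lambda < mu), throughput = lambda = 45 per hour

45 per hour


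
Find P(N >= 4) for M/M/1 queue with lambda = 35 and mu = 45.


P(N >= 4) = rho^4 = (35/45)^4 = 0.366

0.366


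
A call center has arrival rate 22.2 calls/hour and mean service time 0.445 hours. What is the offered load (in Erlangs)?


Offered load a = lambda * E[S] = 22.2 * 0.445 = 9.88 Erlangs

9.88 Erlangs


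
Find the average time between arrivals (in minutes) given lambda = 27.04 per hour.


Mean interarrival time = 60/lambda = 60/27.04 = 2.22 minutes

2.22 minutes


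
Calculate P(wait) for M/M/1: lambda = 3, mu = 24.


P(wait) = rho = lambda/mu = 3/24 = 0.125

0.125


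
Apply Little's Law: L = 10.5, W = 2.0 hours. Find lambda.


lambda = L / W = 10.5 / 2.0 = 5.25 per hour

5.25 per hour


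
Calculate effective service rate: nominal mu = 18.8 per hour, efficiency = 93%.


Effective rate = mu * efficiency = 18.8 * 0.93 = 17.48 per hour

17.48 per hour


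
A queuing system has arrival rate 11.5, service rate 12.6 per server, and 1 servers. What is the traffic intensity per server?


rho = lambda / (c * mu) = 11.5 / (1 * 12.6) = 0.9127

0.9127


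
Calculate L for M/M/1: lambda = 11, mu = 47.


rho = 11/47; L = rho/(1-rho) = 0.31

0.31


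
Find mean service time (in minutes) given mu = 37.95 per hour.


Mean service time = 60/mu = 60/37.95 = 1.58 minutes

1.58 minutes


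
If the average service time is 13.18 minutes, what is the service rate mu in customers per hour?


mu = 60 / avg_service_time = 60 / 13.18 = 4.55 per hour

4.55 per hour


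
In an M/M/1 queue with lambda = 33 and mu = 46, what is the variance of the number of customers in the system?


rho = 33/46; Var(N) = rho/(1-rho)^2 = 8.98

8.98


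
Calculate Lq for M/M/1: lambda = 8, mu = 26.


rho = 8/26; Lq = rho^2/(1-rho) = 0.14

0.14


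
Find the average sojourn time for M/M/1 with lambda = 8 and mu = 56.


W = 1/(mu - lambda) = 1/(56 - 8) = 0.0208 hours

0.0208 hours


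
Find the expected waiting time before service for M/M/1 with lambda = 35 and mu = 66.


rho = 35/66; Wq = rho/(mu - lambda) = 0.0171 hours

0.0171 hours


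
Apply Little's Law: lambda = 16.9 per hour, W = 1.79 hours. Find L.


L = lambda * W = 16.9 * 1.79 = 30.25

30.25


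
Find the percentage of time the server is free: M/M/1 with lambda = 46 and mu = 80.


Idle fraction = (1 - rho) * 100 = (1 - 46/80) * 100 = 42.5%

42.5%


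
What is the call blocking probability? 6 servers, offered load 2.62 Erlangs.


B(N,A) = (A^N/N!) / sum(A^k/k!, k=0..N) with N=6, A=2.62 = 0.0333

0.0333


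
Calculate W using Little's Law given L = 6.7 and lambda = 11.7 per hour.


W = L / lambda = 6.7 / 11.7 = 0.5726 hours

0.5726 hours


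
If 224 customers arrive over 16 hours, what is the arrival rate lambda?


lambda = total arrivals / time = 224 / 16 = 14.0 per hour

14.0 per hour


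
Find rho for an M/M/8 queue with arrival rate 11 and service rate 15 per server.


rho = lambda/(c*mu) = 11/(8*15) = 0.0917

0.0917


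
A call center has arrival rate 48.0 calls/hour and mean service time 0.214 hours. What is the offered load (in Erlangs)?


Offered load a = lambda * E[S] = 48.0 * 0.214 = 10.27 Erlangs

10.27 Erlangs


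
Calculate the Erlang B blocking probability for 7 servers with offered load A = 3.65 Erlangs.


B(N,A) = (A^N/N!) / sum(A^k/k!, k=0..N) with N=7, A=3.65 = 0.046

0.046


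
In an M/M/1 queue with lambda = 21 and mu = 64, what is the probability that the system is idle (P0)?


P0 = 1 - rho = 1 - 21/64 = 0.6719

0.6719


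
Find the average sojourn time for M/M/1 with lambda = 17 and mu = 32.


W = 1/(mu - lambda) = 1/(32 - 17) = 0.0667 hours

0.0667 hours


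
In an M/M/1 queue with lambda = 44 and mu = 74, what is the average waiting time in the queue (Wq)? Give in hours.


rho = 44/74; Wq = rho/(mu - lambda) = 0.0198 hours

0.0198 hours


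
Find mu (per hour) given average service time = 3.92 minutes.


mu = 60 / avg_service_time = 60 / 3.92 = 15.31 per hour

15.31 per hour


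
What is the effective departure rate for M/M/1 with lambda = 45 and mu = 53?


For a stable queue (lambda < mu), throughput = lambda = 45 per hour

45 per hour


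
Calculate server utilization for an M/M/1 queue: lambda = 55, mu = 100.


rho = lambda/mu = 55/100 = 0.55

0.55


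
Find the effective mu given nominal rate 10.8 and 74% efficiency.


Effective rate = mu * efficiency = 10.8 * 0.74 = 7.99 per hour

7.99 per hour


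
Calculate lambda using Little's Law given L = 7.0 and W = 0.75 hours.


lambda = L / W = 7.0 / 0.75 = 9.33 per hour

9.33 per hour


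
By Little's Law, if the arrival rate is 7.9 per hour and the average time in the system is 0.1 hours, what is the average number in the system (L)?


L = lambda * W = 7.9 * 0.1 = 0.79

0.79


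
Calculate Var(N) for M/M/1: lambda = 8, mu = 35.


rho = 8/35; Var(N) = rho/(1-rho)^2 = 0.38

0.38


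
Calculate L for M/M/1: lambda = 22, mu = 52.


rho = 22/52; L = rho/(1-rho) = 0.73

0.73


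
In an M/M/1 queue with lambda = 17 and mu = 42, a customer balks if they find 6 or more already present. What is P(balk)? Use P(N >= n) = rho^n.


P(N >= 6) = rho^6 = (17/42)^6 = 0.0044

0.0044


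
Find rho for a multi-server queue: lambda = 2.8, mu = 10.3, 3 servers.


rho = lambda / (c * mu) = 2.8 / (3 * 10.3) = 0.0906

0.0906


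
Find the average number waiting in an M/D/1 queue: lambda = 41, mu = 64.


M/D/1: Lq = rho^2 / (2*(1-rho)) where rho = 41/64; Lq = 0.57

0.57


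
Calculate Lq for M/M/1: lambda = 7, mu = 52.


rho = 7/52; Lq = rho^2/(1-rho) = 0.02

0.02


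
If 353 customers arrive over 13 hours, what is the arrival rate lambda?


lambda = total arrivals / time = 353 / 13 = 27.15 per hour

27.15 per hour


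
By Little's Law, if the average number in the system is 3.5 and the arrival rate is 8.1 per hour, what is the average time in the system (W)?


W = L / lambda = 3.5 / 8.1 = 0.4321 hours

0.4321 hours


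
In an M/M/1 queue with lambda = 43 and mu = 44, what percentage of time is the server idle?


Idle fraction = (1 - rho) * 100 = (1 - 43/44) * 100 = 2.3%

2.3%


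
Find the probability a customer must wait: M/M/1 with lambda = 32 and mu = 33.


P(wait) = rho = lambda/mu = 32/33 = 0.9697

0.9697


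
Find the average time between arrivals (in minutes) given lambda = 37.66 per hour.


Mean interarrival time = 60/lambda = 60/37.66 = 1.59 minutes

1.59 minutes


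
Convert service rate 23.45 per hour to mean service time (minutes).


Mean service time = 60/mu = 60/23.45 = 2.56 minutes

2.56 minutes


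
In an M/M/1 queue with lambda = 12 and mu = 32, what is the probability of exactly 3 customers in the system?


rho = 12/32; P(n) = (1-rho)*rho^n = (1-12/32)*(12/32)^3 = 0.033

0.033


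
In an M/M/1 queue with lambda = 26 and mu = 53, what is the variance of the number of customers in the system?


rho = 26/53; Var(N) = rho/(1-rho)^2 = 1.89

1.89


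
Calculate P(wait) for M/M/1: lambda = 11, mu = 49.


P(wait) = rho = lambda/mu = 11/49 = 0.2245

0.2245


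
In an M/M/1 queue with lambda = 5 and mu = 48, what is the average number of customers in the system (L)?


rho = 5/48; L = rho/(1-rho) = 0.12

0.12


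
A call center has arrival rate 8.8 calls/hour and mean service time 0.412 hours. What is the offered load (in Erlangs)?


Offered load a = lambda * E[S] = 8.8 * 0.412 = 3.63 Erlangs

3.63 Erlangs


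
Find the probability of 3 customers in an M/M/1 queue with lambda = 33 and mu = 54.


rho = 33/54; P(n) = (1-rho)*rho^n = (1-33/54)*(33/54)^3 = 0.0888

0.0888


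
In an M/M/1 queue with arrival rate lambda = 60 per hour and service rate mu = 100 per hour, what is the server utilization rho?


rho = lambda/mu = 60/100 = 0.6

0.6


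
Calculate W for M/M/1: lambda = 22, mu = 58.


W = 1/(mu - lambda) = 1/(58 - 22) = 0.0278 hours

0.0278 hours


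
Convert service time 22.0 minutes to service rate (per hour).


mu = 60 / avg_service_time = 60 / 22.0 = 2.73 per hour

2.73 per hour


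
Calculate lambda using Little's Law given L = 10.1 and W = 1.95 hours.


lambda = L / W = 10.1 / 1.95 = 5.18 per hour

5.18 per hour


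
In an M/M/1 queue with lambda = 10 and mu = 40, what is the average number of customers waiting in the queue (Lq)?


rho = 10/40; Lq = rho^2/(1-rho) = 0.08

0.08


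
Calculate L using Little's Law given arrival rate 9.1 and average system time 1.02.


L = lambda * W = 9.1 * 1.02 = 9.28

9.28


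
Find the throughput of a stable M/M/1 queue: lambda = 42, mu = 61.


For a stable queue (lambda < mu), throughput = lambda = 42 per hour

42 per hour


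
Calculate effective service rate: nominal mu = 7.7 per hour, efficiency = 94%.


Effective rate = mu * efficiency = 7.7 * 0.94 = 7.24 per hour

7.24 per hour


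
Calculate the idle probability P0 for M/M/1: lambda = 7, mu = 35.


P0 = 1 - rho = 1 - 7/35 = 0.8

0.8


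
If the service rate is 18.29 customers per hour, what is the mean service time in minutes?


Mean service time = 60/mu = 60/18.29 = 3.28 minutes

3.28 minutes


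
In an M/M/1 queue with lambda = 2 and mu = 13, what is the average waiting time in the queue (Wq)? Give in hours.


rho = 2/13; Wq = rho/(mu - lambda) = 0.014 hours

0.014 hours


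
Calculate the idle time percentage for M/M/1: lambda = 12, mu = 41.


Idle fraction = (1 - rho) * 100 = (1 - 12/41) * 100 = 70.7%

70.7%


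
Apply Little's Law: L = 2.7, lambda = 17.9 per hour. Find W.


W = L / lambda = 2.7 / 17.9 = 0.1508 hours

0.1508 hours


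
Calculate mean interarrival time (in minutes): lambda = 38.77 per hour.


Mean interarrival time = 60/lambda = 60/38.77 = 1.55 minutes

1.55 minutes


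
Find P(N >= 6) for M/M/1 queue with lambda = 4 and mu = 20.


P(N >= 6) = rho^6 = (4/20)^6 = 0.0001

0.0001


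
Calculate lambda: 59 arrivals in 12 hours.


lambda = total arrivals / time = 59 / 12 = 4.92 per hour

4.92 per hour


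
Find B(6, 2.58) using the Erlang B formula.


B(N,A) = (A^N/N!) / sum(A^k/k!, k=0..N) with N=6, A=2.58 = 0.0316

0.0316


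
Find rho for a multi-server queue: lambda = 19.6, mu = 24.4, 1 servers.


rho = lambda / (c * mu) = 19.6 / (1 * 24.4) = 0.8033

0.8033


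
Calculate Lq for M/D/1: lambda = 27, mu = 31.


M/D/1: Lq = rho^2 / (2*(1-rho)) where rho = 27/31; Lq = 2.94

2.94


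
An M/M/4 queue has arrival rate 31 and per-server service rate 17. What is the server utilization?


rho = lambda/(c*mu) = 31/(4*17) = 0.4559

0.4559


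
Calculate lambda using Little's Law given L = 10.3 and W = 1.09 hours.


lambda = L / W = 10.3 / 1.09 = 9.45 per hour

9.45 per hour


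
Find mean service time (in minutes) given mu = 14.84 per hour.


Mean service time = 60/mu = 60/14.84 = 4.04 minutes

4.04 minutes


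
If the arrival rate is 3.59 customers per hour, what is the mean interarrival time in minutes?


Mean interarrival time = 60/lambda = 60/3.59 = 16.71 minutes

16.71 minutes


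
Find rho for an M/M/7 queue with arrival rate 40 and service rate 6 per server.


rho = lambda/(c*mu) = 40/(7*6) = 0.9524

0.9524
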